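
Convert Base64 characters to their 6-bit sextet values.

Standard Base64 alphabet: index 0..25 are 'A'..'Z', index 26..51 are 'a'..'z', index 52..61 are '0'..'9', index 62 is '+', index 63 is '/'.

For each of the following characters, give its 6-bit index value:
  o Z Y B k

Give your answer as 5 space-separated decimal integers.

'o': a..z range, 26 + ord('o') − ord('a') = 40
'Z': A..Z range, ord('Z') − ord('A') = 25
'Y': A..Z range, ord('Y') − ord('A') = 24
'B': A..Z range, ord('B') − ord('A') = 1
'k': a..z range, 26 + ord('k') − ord('a') = 36

Answer: 40 25 24 1 36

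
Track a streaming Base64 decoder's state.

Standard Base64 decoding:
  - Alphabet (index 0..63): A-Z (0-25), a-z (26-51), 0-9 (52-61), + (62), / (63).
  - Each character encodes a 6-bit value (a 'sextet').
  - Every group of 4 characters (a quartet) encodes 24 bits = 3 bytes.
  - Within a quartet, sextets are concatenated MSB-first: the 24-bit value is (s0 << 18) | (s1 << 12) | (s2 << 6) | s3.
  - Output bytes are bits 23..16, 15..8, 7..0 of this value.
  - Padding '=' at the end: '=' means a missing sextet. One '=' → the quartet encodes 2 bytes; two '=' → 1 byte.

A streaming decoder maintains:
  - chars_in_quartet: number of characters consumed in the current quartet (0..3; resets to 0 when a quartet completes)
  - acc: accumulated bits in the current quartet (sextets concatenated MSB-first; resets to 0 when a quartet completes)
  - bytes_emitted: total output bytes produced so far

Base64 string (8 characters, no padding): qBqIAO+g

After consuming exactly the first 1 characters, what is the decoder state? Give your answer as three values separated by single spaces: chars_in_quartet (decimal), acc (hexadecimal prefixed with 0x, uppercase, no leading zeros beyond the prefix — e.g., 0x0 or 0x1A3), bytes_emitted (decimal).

Answer: 1 0x2A 0

Derivation:
After char 0 ('q'=42): chars_in_quartet=1 acc=0x2A bytes_emitted=0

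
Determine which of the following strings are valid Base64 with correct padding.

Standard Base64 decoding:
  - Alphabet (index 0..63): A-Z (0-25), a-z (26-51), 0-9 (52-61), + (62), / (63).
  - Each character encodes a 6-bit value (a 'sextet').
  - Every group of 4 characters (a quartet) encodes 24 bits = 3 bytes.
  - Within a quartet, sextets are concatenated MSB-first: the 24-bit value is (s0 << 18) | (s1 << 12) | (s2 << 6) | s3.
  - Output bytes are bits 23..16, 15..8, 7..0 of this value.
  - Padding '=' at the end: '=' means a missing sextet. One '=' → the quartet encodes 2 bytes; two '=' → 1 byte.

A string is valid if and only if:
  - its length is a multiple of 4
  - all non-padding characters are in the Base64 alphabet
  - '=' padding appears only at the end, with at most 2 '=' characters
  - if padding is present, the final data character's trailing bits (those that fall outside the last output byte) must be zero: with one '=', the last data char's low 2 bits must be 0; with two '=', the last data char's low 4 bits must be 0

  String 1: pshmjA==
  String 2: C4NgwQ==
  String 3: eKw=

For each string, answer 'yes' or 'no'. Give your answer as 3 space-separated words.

Answer: yes yes yes

Derivation:
String 1: 'pshmjA==' → valid
String 2: 'C4NgwQ==' → valid
String 3: 'eKw=' → valid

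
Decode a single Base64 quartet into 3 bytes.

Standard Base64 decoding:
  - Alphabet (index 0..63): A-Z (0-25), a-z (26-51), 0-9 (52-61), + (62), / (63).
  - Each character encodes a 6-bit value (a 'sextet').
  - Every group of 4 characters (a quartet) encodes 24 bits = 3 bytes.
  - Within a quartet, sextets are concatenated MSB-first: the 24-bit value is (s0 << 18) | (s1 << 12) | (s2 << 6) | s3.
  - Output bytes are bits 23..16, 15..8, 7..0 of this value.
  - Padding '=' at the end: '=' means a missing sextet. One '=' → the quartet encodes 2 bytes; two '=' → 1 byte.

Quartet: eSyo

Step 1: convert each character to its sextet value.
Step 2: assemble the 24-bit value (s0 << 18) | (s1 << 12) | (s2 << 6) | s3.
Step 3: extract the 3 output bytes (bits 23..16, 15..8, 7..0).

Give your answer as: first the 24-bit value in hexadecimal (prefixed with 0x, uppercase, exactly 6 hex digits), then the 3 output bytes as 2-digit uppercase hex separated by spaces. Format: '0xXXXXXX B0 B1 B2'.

Sextets: e=30, S=18, y=50, o=40
24-bit: (30<<18) | (18<<12) | (50<<6) | 40
      = 0x780000 | 0x012000 | 0x000C80 | 0x000028
      = 0x792CA8
Bytes: (v>>16)&0xFF=79, (v>>8)&0xFF=2C, v&0xFF=A8

Answer: 0x792CA8 79 2C A8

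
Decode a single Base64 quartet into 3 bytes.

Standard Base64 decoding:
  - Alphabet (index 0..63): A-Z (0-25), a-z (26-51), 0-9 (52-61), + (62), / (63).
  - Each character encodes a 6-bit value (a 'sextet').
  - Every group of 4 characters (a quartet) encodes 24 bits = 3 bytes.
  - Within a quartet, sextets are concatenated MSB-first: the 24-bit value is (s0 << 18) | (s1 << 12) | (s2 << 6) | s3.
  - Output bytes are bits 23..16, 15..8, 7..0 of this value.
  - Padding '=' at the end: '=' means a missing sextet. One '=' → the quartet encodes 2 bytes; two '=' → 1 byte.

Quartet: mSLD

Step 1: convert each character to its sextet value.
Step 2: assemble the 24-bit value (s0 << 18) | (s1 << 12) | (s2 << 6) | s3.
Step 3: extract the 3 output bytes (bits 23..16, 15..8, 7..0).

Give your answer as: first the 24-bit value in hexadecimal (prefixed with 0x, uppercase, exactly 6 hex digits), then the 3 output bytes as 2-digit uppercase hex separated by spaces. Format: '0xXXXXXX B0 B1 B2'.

Sextets: m=38, S=18, L=11, D=3
24-bit: (38<<18) | (18<<12) | (11<<6) | 3
      = 0x980000 | 0x012000 | 0x0002C0 | 0x000003
      = 0x9922C3
Bytes: (v>>16)&0xFF=99, (v>>8)&0xFF=22, v&0xFF=C3

Answer: 0x9922C3 99 22 C3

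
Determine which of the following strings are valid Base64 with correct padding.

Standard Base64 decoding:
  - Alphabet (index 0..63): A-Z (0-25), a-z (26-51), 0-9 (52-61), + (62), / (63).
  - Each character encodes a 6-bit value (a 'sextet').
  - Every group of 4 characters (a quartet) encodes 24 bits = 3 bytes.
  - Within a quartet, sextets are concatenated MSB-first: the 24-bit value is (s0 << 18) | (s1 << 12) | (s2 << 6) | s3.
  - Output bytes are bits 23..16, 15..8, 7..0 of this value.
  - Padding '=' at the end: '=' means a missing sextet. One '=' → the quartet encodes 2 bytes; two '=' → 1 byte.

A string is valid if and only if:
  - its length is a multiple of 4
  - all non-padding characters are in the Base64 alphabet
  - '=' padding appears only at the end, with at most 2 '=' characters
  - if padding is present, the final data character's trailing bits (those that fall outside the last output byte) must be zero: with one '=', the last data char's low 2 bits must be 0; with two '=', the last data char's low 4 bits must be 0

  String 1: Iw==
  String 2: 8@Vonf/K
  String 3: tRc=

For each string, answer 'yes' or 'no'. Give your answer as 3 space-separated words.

String 1: 'Iw==' → valid
String 2: '8@Vonf/K' → invalid (bad char(s): ['@'])
String 3: 'tRc=' → valid

Answer: yes no yes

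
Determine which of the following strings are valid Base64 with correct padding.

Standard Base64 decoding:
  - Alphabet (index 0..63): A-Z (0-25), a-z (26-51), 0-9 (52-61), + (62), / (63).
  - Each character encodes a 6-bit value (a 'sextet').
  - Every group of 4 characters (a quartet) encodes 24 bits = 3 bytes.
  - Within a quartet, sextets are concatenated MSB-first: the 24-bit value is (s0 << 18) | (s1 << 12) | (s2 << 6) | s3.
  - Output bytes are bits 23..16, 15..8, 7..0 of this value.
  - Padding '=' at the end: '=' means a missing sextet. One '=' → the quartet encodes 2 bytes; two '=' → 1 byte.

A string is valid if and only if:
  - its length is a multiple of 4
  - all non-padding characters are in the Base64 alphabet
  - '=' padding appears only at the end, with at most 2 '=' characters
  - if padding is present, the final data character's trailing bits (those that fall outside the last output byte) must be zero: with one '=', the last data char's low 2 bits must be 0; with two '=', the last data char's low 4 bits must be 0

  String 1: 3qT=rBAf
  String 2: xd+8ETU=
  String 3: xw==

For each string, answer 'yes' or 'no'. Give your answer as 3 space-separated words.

String 1: '3qT=rBAf' → invalid (bad char(s): ['=']; '=' in middle)
String 2: 'xd+8ETU=' → valid
String 3: 'xw==' → valid

Answer: no yes yes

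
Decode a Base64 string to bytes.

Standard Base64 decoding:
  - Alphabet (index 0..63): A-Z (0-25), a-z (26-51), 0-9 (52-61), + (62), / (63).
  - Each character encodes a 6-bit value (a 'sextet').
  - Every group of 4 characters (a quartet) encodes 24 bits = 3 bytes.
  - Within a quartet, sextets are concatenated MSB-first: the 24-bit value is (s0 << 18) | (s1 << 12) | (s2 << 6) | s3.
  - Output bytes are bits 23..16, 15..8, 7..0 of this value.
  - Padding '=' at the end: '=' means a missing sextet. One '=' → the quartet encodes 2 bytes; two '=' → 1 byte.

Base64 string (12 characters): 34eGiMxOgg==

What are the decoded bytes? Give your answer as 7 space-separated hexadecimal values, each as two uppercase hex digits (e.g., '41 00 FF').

After char 0 ('3'=55): chars_in_quartet=1 acc=0x37 bytes_emitted=0
After char 1 ('4'=56): chars_in_quartet=2 acc=0xDF8 bytes_emitted=0
After char 2 ('e'=30): chars_in_quartet=3 acc=0x37E1E bytes_emitted=0
After char 3 ('G'=6): chars_in_quartet=4 acc=0xDF8786 -> emit DF 87 86, reset; bytes_emitted=3
After char 4 ('i'=34): chars_in_quartet=1 acc=0x22 bytes_emitted=3
After char 5 ('M'=12): chars_in_quartet=2 acc=0x88C bytes_emitted=3
After char 6 ('x'=49): chars_in_quartet=3 acc=0x22331 bytes_emitted=3
After char 7 ('O'=14): chars_in_quartet=4 acc=0x88CC4E -> emit 88 CC 4E, reset; bytes_emitted=6
After char 8 ('g'=32): chars_in_quartet=1 acc=0x20 bytes_emitted=6
After char 9 ('g'=32): chars_in_quartet=2 acc=0x820 bytes_emitted=6
Padding '==': partial quartet acc=0x820 -> emit 82; bytes_emitted=7

Answer: DF 87 86 88 CC 4E 82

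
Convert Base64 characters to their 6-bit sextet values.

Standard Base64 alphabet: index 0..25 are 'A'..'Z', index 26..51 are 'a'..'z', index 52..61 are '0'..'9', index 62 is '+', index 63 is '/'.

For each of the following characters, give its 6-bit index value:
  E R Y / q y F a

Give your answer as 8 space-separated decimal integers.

'E': A..Z range, ord('E') − ord('A') = 4
'R': A..Z range, ord('R') − ord('A') = 17
'Y': A..Z range, ord('Y') − ord('A') = 24
'/': index 63
'q': a..z range, 26 + ord('q') − ord('a') = 42
'y': a..z range, 26 + ord('y') − ord('a') = 50
'F': A..Z range, ord('F') − ord('A') = 5
'a': a..z range, 26 + ord('a') − ord('a') = 26

Answer: 4 17 24 63 42 50 5 26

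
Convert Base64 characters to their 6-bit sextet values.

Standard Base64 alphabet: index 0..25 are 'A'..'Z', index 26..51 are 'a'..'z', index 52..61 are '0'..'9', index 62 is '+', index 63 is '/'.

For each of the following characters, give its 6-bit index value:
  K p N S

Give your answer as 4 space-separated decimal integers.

'K': A..Z range, ord('K') − ord('A') = 10
'p': a..z range, 26 + ord('p') − ord('a') = 41
'N': A..Z range, ord('N') − ord('A') = 13
'S': A..Z range, ord('S') − ord('A') = 18

Answer: 10 41 13 18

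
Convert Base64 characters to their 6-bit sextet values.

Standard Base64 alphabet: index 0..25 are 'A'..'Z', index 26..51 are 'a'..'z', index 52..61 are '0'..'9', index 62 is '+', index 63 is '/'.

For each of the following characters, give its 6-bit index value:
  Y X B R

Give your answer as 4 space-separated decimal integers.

Answer: 24 23 1 17

Derivation:
'Y': A..Z range, ord('Y') − ord('A') = 24
'X': A..Z range, ord('X') − ord('A') = 23
'B': A..Z range, ord('B') − ord('A') = 1
'R': A..Z range, ord('R') − ord('A') = 17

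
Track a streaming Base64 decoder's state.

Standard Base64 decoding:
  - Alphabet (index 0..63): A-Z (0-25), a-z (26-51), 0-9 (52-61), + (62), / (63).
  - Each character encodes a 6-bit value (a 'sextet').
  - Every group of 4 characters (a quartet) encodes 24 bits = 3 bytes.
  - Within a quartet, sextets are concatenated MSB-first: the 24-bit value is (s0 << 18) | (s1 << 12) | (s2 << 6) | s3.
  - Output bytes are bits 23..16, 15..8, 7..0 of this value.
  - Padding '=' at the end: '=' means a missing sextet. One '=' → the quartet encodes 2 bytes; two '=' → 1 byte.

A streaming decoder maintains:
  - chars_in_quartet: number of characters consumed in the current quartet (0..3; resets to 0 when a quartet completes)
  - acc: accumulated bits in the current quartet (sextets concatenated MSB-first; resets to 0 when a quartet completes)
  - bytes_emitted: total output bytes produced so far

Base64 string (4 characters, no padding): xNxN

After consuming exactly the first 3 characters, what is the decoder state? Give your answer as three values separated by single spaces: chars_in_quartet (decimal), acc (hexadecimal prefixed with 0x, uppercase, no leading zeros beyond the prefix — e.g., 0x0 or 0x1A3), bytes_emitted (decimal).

After char 0 ('x'=49): chars_in_quartet=1 acc=0x31 bytes_emitted=0
After char 1 ('N'=13): chars_in_quartet=2 acc=0xC4D bytes_emitted=0
After char 2 ('x'=49): chars_in_quartet=3 acc=0x31371 bytes_emitted=0

Answer: 3 0x31371 0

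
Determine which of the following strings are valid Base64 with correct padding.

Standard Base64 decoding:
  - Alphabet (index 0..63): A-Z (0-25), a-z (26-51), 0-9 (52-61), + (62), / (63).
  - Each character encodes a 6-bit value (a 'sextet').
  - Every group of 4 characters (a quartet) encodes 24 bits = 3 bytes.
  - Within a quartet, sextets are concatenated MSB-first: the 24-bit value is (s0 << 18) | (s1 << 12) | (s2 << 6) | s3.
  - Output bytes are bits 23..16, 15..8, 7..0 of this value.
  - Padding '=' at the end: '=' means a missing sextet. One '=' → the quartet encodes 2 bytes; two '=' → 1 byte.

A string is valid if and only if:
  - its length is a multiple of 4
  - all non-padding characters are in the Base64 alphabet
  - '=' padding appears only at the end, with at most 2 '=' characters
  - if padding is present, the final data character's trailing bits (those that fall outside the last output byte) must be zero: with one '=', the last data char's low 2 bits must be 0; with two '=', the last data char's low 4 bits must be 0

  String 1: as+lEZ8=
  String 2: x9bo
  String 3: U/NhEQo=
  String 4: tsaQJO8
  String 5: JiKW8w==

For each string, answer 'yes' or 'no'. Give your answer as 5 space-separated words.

Answer: yes yes yes no yes

Derivation:
String 1: 'as+lEZ8=' → valid
String 2: 'x9bo' → valid
String 3: 'U/NhEQo=' → valid
String 4: 'tsaQJO8' → invalid (len=7 not mult of 4)
String 5: 'JiKW8w==' → valid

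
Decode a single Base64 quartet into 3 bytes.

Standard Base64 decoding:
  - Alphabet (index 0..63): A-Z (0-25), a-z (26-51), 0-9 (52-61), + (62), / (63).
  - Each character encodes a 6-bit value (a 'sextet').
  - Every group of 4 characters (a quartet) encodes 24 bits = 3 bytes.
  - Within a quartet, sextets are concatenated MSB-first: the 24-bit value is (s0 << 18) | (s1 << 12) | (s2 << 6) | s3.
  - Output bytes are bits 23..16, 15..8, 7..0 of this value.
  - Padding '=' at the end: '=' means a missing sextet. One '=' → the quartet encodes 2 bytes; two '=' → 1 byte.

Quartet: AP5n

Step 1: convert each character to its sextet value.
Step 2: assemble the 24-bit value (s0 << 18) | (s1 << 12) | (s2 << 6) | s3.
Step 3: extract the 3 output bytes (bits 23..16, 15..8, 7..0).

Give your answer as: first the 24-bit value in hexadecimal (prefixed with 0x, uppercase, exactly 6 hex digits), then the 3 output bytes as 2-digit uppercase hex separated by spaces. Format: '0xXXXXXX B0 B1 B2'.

Sextets: A=0, P=15, 5=57, n=39
24-bit: (0<<18) | (15<<12) | (57<<6) | 39
      = 0x000000 | 0x00F000 | 0x000E40 | 0x000027
      = 0x00FE67
Bytes: (v>>16)&0xFF=00, (v>>8)&0xFF=FE, v&0xFF=67

Answer: 0x00FE67 00 FE 67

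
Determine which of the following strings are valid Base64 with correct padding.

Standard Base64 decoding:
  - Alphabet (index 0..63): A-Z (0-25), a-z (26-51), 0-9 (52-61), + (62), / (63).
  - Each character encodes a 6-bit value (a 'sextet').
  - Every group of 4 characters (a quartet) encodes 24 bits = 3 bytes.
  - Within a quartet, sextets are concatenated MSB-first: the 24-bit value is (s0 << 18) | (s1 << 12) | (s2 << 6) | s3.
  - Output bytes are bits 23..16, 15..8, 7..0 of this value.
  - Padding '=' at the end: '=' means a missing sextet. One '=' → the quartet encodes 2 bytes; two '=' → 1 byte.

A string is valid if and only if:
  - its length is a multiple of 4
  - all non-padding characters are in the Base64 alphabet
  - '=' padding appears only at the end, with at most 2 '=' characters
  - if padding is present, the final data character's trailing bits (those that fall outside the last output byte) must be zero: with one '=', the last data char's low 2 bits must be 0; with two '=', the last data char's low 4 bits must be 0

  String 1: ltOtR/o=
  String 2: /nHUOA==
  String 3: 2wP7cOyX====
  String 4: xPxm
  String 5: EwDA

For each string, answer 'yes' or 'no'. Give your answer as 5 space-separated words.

Answer: yes yes no yes yes

Derivation:
String 1: 'ltOtR/o=' → valid
String 2: '/nHUOA==' → valid
String 3: '2wP7cOyX====' → invalid (4 pad chars (max 2))
String 4: 'xPxm' → valid
String 5: 'EwDA' → valid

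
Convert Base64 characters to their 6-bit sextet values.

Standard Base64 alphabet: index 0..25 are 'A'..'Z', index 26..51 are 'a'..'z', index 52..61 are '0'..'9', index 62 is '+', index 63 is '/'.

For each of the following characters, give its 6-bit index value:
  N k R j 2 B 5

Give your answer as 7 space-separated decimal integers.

'N': A..Z range, ord('N') − ord('A') = 13
'k': a..z range, 26 + ord('k') − ord('a') = 36
'R': A..Z range, ord('R') − ord('A') = 17
'j': a..z range, 26 + ord('j') − ord('a') = 35
'2': 0..9 range, 52 + ord('2') − ord('0') = 54
'B': A..Z range, ord('B') − ord('A') = 1
'5': 0..9 range, 52 + ord('5') − ord('0') = 57

Answer: 13 36 17 35 54 1 57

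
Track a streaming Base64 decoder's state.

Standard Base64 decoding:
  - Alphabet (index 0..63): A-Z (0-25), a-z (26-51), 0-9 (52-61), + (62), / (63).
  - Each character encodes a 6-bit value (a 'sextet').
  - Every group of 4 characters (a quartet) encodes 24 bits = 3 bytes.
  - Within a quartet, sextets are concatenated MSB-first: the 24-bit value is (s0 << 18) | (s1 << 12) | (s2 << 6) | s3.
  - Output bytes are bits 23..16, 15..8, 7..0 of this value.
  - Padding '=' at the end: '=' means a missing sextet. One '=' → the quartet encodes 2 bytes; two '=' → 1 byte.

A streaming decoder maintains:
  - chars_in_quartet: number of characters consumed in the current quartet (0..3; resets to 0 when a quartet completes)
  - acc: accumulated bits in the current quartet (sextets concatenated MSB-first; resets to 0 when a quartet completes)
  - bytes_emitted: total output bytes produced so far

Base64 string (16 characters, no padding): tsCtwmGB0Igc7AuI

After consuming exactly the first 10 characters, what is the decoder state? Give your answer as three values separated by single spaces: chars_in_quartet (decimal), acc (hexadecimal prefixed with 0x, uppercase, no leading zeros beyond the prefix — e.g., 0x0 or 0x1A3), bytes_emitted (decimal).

After char 0 ('t'=45): chars_in_quartet=1 acc=0x2D bytes_emitted=0
After char 1 ('s'=44): chars_in_quartet=2 acc=0xB6C bytes_emitted=0
After char 2 ('C'=2): chars_in_quartet=3 acc=0x2DB02 bytes_emitted=0
After char 3 ('t'=45): chars_in_quartet=4 acc=0xB6C0AD -> emit B6 C0 AD, reset; bytes_emitted=3
After char 4 ('w'=48): chars_in_quartet=1 acc=0x30 bytes_emitted=3
After char 5 ('m'=38): chars_in_quartet=2 acc=0xC26 bytes_emitted=3
After char 6 ('G'=6): chars_in_quartet=3 acc=0x30986 bytes_emitted=3
After char 7 ('B'=1): chars_in_quartet=4 acc=0xC26181 -> emit C2 61 81, reset; bytes_emitted=6
After char 8 ('0'=52): chars_in_quartet=1 acc=0x34 bytes_emitted=6
After char 9 ('I'=8): chars_in_quartet=2 acc=0xD08 bytes_emitted=6

Answer: 2 0xD08 6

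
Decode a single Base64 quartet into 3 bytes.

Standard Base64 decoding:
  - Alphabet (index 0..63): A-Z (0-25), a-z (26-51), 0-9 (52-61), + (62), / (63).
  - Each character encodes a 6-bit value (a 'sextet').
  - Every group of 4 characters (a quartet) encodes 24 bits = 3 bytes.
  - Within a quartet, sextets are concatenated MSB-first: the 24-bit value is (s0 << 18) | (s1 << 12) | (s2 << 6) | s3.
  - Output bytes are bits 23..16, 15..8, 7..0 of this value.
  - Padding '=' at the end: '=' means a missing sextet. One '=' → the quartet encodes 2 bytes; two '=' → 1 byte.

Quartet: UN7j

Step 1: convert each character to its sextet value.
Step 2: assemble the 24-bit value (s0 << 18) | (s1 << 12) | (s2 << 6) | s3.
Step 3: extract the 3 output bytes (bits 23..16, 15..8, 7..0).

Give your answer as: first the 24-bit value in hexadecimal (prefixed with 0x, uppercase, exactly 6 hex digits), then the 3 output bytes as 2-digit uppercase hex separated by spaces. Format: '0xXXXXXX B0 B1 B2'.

Answer: 0x50DEE3 50 DE E3

Derivation:
Sextets: U=20, N=13, 7=59, j=35
24-bit: (20<<18) | (13<<12) | (59<<6) | 35
      = 0x500000 | 0x00D000 | 0x000EC0 | 0x000023
      = 0x50DEE3
Bytes: (v>>16)&0xFF=50, (v>>8)&0xFF=DE, v&0xFF=E3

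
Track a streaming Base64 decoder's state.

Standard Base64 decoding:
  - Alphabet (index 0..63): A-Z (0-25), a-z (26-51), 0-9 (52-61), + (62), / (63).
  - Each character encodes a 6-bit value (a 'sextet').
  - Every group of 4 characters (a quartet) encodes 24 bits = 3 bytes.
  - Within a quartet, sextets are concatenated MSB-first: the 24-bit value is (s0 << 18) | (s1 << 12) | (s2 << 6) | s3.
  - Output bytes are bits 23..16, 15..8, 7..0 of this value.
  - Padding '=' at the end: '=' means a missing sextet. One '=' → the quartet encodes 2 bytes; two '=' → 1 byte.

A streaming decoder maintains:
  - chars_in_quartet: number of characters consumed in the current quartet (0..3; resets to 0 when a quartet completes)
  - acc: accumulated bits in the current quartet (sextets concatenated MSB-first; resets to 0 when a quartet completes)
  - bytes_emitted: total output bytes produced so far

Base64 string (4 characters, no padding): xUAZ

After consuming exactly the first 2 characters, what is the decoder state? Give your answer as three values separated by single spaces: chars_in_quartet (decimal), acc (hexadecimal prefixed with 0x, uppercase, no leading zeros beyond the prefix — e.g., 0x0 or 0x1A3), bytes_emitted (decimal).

After char 0 ('x'=49): chars_in_quartet=1 acc=0x31 bytes_emitted=0
After char 1 ('U'=20): chars_in_quartet=2 acc=0xC54 bytes_emitted=0

Answer: 2 0xC54 0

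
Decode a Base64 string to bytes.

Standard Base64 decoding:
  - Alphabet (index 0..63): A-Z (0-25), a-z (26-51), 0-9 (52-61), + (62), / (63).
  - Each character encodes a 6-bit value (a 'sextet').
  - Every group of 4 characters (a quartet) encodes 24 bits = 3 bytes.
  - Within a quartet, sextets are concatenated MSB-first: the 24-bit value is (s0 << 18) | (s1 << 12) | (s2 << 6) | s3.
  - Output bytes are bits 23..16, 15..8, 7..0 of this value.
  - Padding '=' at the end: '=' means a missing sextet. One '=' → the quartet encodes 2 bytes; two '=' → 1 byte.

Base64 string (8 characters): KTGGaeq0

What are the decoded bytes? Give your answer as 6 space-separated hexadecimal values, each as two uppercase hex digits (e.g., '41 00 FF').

Answer: 29 31 86 69 EA B4

Derivation:
After char 0 ('K'=10): chars_in_quartet=1 acc=0xA bytes_emitted=0
After char 1 ('T'=19): chars_in_quartet=2 acc=0x293 bytes_emitted=0
After char 2 ('G'=6): chars_in_quartet=3 acc=0xA4C6 bytes_emitted=0
After char 3 ('G'=6): chars_in_quartet=4 acc=0x293186 -> emit 29 31 86, reset; bytes_emitted=3
After char 4 ('a'=26): chars_in_quartet=1 acc=0x1A bytes_emitted=3
After char 5 ('e'=30): chars_in_quartet=2 acc=0x69E bytes_emitted=3
After char 6 ('q'=42): chars_in_quartet=3 acc=0x1A7AA bytes_emitted=3
After char 7 ('0'=52): chars_in_quartet=4 acc=0x69EAB4 -> emit 69 EA B4, reset; bytes_emitted=6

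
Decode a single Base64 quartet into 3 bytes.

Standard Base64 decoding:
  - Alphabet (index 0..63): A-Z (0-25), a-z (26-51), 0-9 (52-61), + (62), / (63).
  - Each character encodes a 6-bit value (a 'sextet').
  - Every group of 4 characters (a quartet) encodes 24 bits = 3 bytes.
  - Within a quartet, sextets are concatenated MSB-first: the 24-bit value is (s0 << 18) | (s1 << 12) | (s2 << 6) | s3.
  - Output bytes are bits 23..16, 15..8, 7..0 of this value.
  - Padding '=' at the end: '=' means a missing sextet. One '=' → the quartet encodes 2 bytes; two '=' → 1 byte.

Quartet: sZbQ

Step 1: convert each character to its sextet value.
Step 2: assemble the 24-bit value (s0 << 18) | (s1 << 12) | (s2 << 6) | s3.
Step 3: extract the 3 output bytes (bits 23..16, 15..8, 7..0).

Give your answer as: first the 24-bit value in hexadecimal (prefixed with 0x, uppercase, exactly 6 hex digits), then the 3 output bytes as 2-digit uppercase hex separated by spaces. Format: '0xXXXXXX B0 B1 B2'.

Sextets: s=44, Z=25, b=27, Q=16
24-bit: (44<<18) | (25<<12) | (27<<6) | 16
      = 0xB00000 | 0x019000 | 0x0006C0 | 0x000010
      = 0xB196D0
Bytes: (v>>16)&0xFF=B1, (v>>8)&0xFF=96, v&0xFF=D0

Answer: 0xB196D0 B1 96 D0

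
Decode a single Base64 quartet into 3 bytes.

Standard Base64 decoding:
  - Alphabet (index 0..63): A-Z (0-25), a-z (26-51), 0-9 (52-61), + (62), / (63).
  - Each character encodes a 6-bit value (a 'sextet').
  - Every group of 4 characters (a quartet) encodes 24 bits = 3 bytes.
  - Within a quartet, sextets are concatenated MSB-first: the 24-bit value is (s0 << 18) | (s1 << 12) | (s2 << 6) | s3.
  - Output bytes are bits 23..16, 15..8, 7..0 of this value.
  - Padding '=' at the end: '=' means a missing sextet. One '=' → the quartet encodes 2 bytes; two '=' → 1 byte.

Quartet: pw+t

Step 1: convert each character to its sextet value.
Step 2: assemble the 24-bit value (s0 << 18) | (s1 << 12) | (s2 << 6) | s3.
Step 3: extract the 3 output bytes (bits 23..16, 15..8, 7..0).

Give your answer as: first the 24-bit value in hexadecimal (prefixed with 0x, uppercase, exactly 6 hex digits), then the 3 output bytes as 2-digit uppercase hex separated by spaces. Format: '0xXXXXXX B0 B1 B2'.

Sextets: p=41, w=48, +=62, t=45
24-bit: (41<<18) | (48<<12) | (62<<6) | 45
      = 0xA40000 | 0x030000 | 0x000F80 | 0x00002D
      = 0xA70FAD
Bytes: (v>>16)&0xFF=A7, (v>>8)&0xFF=0F, v&0xFF=AD

Answer: 0xA70FAD A7 0F AD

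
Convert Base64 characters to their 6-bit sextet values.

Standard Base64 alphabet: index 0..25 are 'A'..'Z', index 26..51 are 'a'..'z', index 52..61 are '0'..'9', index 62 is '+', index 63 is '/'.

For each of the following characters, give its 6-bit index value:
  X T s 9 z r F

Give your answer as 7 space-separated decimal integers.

Answer: 23 19 44 61 51 43 5

Derivation:
'X': A..Z range, ord('X') − ord('A') = 23
'T': A..Z range, ord('T') − ord('A') = 19
's': a..z range, 26 + ord('s') − ord('a') = 44
'9': 0..9 range, 52 + ord('9') − ord('0') = 61
'z': a..z range, 26 + ord('z') − ord('a') = 51
'r': a..z range, 26 + ord('r') − ord('a') = 43
'F': A..Z range, ord('F') − ord('A') = 5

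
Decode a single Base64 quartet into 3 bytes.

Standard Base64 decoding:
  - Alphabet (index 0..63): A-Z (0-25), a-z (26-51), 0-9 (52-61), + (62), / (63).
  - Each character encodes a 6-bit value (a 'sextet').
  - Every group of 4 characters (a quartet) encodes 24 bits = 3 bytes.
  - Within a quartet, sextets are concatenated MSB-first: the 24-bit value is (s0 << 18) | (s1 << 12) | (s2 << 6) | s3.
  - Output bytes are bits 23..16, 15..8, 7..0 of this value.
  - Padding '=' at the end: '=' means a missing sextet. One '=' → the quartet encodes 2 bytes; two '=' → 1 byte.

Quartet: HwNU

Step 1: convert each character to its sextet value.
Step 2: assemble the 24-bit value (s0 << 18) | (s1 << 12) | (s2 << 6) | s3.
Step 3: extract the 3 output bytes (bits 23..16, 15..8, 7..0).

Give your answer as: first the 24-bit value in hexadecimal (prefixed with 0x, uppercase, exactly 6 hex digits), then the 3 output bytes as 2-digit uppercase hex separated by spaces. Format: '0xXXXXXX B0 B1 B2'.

Answer: 0x1F0354 1F 03 54

Derivation:
Sextets: H=7, w=48, N=13, U=20
24-bit: (7<<18) | (48<<12) | (13<<6) | 20
      = 0x1C0000 | 0x030000 | 0x000340 | 0x000014
      = 0x1F0354
Bytes: (v>>16)&0xFF=1F, (v>>8)&0xFF=03, v&0xFF=54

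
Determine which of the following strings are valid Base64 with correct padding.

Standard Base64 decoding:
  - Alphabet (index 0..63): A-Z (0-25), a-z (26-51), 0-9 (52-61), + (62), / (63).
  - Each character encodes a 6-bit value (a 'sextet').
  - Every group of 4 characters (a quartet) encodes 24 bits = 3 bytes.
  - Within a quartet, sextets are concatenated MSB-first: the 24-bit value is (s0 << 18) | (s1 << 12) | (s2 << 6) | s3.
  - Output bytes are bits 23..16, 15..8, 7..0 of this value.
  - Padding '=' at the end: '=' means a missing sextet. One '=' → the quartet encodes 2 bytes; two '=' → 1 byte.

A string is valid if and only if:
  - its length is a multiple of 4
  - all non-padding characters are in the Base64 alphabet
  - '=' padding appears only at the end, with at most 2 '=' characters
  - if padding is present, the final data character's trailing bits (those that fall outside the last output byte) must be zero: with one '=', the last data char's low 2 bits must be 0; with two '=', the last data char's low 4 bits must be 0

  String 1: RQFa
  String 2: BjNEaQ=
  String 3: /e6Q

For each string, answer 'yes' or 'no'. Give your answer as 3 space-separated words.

Answer: yes no yes

Derivation:
String 1: 'RQFa' → valid
String 2: 'BjNEaQ=' → invalid (len=7 not mult of 4)
String 3: '/e6Q' → valid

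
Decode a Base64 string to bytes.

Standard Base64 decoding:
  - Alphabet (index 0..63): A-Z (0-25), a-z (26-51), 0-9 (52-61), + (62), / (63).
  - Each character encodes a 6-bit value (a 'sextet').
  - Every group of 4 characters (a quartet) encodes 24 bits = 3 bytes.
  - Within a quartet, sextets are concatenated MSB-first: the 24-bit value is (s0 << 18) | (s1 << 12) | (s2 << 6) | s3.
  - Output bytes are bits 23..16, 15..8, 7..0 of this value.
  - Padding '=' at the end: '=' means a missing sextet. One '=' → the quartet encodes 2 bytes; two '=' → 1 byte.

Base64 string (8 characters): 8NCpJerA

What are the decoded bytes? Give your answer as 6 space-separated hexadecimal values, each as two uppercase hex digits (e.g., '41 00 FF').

After char 0 ('8'=60): chars_in_quartet=1 acc=0x3C bytes_emitted=0
After char 1 ('N'=13): chars_in_quartet=2 acc=0xF0D bytes_emitted=0
After char 2 ('C'=2): chars_in_quartet=3 acc=0x3C342 bytes_emitted=0
After char 3 ('p'=41): chars_in_quartet=4 acc=0xF0D0A9 -> emit F0 D0 A9, reset; bytes_emitted=3
After char 4 ('J'=9): chars_in_quartet=1 acc=0x9 bytes_emitted=3
After char 5 ('e'=30): chars_in_quartet=2 acc=0x25E bytes_emitted=3
After char 6 ('r'=43): chars_in_quartet=3 acc=0x97AB bytes_emitted=3
After char 7 ('A'=0): chars_in_quartet=4 acc=0x25EAC0 -> emit 25 EA C0, reset; bytes_emitted=6

Answer: F0 D0 A9 25 EA C0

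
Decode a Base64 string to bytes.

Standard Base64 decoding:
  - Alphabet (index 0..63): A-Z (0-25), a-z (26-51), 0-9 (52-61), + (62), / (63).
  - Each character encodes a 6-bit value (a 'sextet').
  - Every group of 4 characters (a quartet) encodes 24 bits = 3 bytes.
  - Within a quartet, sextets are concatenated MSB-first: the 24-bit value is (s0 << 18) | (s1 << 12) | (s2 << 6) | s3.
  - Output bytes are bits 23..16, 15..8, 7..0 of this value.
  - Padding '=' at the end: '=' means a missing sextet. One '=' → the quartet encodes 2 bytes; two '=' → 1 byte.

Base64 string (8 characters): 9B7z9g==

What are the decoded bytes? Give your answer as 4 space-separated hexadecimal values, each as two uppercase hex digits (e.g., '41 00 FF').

Answer: F4 1E F3 F6

Derivation:
After char 0 ('9'=61): chars_in_quartet=1 acc=0x3D bytes_emitted=0
After char 1 ('B'=1): chars_in_quartet=2 acc=0xF41 bytes_emitted=0
After char 2 ('7'=59): chars_in_quartet=3 acc=0x3D07B bytes_emitted=0
After char 3 ('z'=51): chars_in_quartet=4 acc=0xF41EF3 -> emit F4 1E F3, reset; bytes_emitted=3
After char 4 ('9'=61): chars_in_quartet=1 acc=0x3D bytes_emitted=3
After char 5 ('g'=32): chars_in_quartet=2 acc=0xF60 bytes_emitted=3
Padding '==': partial quartet acc=0xF60 -> emit F6; bytes_emitted=4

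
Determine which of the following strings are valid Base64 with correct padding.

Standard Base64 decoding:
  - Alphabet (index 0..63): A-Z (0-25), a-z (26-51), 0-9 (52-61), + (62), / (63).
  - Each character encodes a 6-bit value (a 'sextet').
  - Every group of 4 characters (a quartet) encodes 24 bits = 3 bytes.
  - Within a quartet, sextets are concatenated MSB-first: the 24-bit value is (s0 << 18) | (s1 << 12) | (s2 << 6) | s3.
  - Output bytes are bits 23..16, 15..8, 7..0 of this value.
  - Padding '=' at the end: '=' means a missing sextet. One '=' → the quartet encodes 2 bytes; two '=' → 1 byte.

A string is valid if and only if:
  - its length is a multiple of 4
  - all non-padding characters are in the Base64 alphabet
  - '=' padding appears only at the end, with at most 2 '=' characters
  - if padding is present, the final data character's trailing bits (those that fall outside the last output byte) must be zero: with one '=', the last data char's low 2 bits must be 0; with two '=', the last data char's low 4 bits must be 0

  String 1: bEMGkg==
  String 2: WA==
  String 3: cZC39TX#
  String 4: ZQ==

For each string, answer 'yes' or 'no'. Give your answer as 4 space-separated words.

Answer: yes yes no yes

Derivation:
String 1: 'bEMGkg==' → valid
String 2: 'WA==' → valid
String 3: 'cZC39TX#' → invalid (bad char(s): ['#'])
String 4: 'ZQ==' → valid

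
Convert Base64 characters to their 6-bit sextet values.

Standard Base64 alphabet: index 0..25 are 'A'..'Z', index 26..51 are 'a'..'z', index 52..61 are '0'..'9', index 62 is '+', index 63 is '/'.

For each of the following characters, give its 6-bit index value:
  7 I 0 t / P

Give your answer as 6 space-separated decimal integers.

'7': 0..9 range, 52 + ord('7') − ord('0') = 59
'I': A..Z range, ord('I') − ord('A') = 8
'0': 0..9 range, 52 + ord('0') − ord('0') = 52
't': a..z range, 26 + ord('t') − ord('a') = 45
'/': index 63
'P': A..Z range, ord('P') − ord('A') = 15

Answer: 59 8 52 45 63 15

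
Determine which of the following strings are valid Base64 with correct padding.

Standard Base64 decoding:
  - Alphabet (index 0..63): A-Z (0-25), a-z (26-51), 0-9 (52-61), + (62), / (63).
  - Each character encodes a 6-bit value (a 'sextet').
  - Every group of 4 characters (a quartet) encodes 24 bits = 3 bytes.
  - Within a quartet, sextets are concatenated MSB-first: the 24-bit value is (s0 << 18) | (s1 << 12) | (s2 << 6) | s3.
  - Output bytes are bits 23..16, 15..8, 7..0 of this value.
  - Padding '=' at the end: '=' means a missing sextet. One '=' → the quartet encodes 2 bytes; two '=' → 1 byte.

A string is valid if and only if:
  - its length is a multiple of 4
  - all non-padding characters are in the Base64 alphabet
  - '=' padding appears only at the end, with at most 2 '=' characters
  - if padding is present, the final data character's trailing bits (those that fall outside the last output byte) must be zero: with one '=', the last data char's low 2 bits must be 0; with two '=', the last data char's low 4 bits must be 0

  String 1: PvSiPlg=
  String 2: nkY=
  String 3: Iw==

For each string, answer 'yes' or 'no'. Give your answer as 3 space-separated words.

String 1: 'PvSiPlg=' → valid
String 2: 'nkY=' → valid
String 3: 'Iw==' → valid

Answer: yes yes yes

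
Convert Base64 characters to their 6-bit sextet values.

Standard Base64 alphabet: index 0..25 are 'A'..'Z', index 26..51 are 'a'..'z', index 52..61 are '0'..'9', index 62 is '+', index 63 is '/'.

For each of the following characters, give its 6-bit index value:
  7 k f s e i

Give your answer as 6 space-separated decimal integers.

'7': 0..9 range, 52 + ord('7') − ord('0') = 59
'k': a..z range, 26 + ord('k') − ord('a') = 36
'f': a..z range, 26 + ord('f') − ord('a') = 31
's': a..z range, 26 + ord('s') − ord('a') = 44
'e': a..z range, 26 + ord('e') − ord('a') = 30
'i': a..z range, 26 + ord('i') − ord('a') = 34

Answer: 59 36 31 44 30 34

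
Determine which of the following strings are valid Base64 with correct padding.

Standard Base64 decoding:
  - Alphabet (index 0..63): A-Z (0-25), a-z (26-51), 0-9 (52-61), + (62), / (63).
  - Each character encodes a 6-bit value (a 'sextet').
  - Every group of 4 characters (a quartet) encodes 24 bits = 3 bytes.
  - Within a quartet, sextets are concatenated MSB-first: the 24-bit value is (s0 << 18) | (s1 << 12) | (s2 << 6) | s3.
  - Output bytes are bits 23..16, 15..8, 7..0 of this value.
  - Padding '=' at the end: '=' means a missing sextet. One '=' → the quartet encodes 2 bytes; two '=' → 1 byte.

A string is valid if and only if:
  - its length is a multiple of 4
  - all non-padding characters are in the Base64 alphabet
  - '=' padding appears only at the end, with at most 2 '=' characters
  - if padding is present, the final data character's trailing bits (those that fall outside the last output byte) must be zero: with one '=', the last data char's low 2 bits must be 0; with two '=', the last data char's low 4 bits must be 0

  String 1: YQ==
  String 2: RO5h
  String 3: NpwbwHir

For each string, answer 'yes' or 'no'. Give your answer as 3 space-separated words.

String 1: 'YQ==' → valid
String 2: 'RO5h' → valid
String 3: 'NpwbwHir' → valid

Answer: yes yes yes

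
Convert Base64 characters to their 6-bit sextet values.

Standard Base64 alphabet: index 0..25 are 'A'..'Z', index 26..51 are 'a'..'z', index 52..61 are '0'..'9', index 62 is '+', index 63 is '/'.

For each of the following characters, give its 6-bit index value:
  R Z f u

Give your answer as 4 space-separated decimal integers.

Answer: 17 25 31 46

Derivation:
'R': A..Z range, ord('R') − ord('A') = 17
'Z': A..Z range, ord('Z') − ord('A') = 25
'f': a..z range, 26 + ord('f') − ord('a') = 31
'u': a..z range, 26 + ord('u') − ord('a') = 46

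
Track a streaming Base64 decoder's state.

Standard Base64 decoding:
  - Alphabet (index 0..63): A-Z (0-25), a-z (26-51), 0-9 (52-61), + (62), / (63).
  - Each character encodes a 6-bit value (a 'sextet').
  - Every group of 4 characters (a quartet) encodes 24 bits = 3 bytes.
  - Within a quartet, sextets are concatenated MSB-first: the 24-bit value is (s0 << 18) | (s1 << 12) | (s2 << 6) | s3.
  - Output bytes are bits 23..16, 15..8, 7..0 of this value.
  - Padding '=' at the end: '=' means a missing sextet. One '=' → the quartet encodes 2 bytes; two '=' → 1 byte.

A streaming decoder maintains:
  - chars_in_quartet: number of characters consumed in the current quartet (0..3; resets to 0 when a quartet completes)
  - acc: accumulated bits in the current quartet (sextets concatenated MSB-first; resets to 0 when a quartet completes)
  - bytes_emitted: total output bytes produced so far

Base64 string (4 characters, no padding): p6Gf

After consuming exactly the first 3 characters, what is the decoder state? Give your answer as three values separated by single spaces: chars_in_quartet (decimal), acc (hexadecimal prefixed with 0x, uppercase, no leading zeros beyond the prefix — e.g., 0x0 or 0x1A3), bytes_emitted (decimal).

After char 0 ('p'=41): chars_in_quartet=1 acc=0x29 bytes_emitted=0
After char 1 ('6'=58): chars_in_quartet=2 acc=0xA7A bytes_emitted=0
After char 2 ('G'=6): chars_in_quartet=3 acc=0x29E86 bytes_emitted=0

Answer: 3 0x29E86 0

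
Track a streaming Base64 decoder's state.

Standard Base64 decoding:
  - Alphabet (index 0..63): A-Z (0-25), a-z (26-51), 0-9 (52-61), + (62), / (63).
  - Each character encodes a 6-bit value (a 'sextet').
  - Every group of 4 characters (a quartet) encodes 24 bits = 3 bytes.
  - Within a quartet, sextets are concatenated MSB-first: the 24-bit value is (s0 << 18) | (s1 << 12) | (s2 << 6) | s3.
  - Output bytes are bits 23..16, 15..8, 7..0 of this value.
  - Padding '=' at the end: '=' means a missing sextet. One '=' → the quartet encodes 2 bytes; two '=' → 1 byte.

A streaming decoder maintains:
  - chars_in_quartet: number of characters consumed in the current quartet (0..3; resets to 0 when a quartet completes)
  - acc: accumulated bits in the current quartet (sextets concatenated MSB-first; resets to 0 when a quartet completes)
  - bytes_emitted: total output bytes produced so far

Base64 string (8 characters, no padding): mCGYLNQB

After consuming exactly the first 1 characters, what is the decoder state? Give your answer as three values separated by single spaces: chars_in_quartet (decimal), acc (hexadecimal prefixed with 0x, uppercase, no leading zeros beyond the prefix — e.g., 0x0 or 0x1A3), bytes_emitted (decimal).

After char 0 ('m'=38): chars_in_quartet=1 acc=0x26 bytes_emitted=0

Answer: 1 0x26 0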